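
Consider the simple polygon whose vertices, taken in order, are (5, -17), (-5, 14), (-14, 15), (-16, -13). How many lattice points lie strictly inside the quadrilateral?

431

The shoelace formula gives twice the area as |[5·14 − (-5)·(-17)] + [(-5)·15 − (-14)·14] + [(-14)·(-13) − (-16)·15] + [(-16)·(-17) − 5·(-13)]| = 865, so the area is 432.5.
Along each edge there are gcd(|Δx|,|Δy|)+1 lattice points, so counting each shared vertex once the boundary has gcd(10,31) + gcd(9,1) + gcd(2,28) + gcd(21,4) = 1+1+2+1 = 5.
Pick's theorem gives I = A − B/2 + 1 = 432.5 − 5/2 + 1 = 431.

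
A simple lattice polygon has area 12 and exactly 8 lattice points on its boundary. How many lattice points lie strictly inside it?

Pick's theorem A = I + B/2 − 1 rearranges to I = A − B/2 + 1 = 12 − 8/2 + 1 = 9.

9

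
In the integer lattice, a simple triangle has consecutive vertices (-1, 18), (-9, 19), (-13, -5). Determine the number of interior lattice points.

96

The shoelace formula gives twice the area as |[(-1)·19 − (-9)·18] + [(-9)·(-5) − (-13)·19] + [(-13)·18 − (-1)·(-5)]| = 196, so the area is 98.
Along each edge there are gcd(|Δx|,|Δy|)+1 lattice points, so counting each shared vertex once the boundary has gcd(8,1) + gcd(4,24) + gcd(12,23) = 1+4+1 = 6.
By Pick's theorem A = I + B/2 − 1, so I = 98 − 6/2 + 1 = 96.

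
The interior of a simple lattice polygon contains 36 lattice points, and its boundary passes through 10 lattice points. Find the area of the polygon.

By Pick's theorem, A = I + B/2 − 1 = 36 + 10/2 − 1 = 40.

40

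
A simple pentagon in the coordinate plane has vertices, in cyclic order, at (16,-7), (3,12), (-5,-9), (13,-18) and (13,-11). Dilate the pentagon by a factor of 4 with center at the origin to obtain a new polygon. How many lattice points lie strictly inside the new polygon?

Using the shoelace formula, 2A = |(16·12 − 3·(-7)) + (3·(-9) − (-5)·12) + ((-5)·(-18) − 13·(-9)) + (13·(-11) − 13·(-18)) + (13·(-7) − 16·(-11))| = 629, so the area is 629/2.
The number of boundary lattice points is Σ gcd(|Δx|,|Δy|) = gcd(13,19) + gcd(8,21) + gcd(18,9) + gcd(0,7) + gcd(3,4) = 1+1+9+7+1 = 19.
Scaling by 4 multiplies the area by 4² = 16 (so the new area is 5032) and multiplies the boundary lattice-point count by 4, giving 76.
By Pick's theorem, the interior count of the dilated polygon is 5032 − 76/2 + 1 = 4995.

4995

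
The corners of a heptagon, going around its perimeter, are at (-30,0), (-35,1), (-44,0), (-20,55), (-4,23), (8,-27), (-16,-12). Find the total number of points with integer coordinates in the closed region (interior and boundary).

1819

By the shoelace formula, twice the signed area is |((-30)·1 − (-35)·0) + ((-35)·0 − (-44)·1) + ((-44)·55 − (-20)·0) + ((-20)·23 − (-4)·55) + ((-4)·(-27) − 8·23) + (8·(-12) − (-16)·(-27)) + ((-16)·0 − (-30)·(-12))| = 3610, so the area is 1805.
Summing gcd(|Δx|,|Δy|) over the edges gives the boundary count: gcd(5,1) + gcd(9,1) + gcd(24,55) + gcd(16,32) + gcd(12,50) + gcd(24,15) + gcd(14,12) = 1+1+1+16+2+3+2 = 26.
Pick's theorem gives I = A − B/2 + 1 = 1805 − 26/2 + 1 = 1793, so the closed region contains I + B = 1793 + 26 = 1819 lattice points.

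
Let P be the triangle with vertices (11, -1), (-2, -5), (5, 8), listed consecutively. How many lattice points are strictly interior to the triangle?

By the shoelace formula, twice the signed area is |(11·(-5) − (-2)·(-1)) + ((-2)·8 − 5·(-5)) + (5·(-1) − 11·8)| = 141, so the area is 141/2.
Along each edge there are gcd(|Δx|,|Δy|)+1 lattice points, so counting each shared vertex once the boundary has gcd(13,4) + gcd(7,13) + gcd(6,9) = 1+1+3 = 5.
Pick's theorem gives I = A − B/2 + 1 = 141/2 − 5/2 + 1 = 69.

69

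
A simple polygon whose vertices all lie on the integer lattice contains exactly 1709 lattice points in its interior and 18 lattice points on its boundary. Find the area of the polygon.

1717

By Pick's theorem, A = I + B/2 − 1 = 1709 + 18/2 − 1 = 1717.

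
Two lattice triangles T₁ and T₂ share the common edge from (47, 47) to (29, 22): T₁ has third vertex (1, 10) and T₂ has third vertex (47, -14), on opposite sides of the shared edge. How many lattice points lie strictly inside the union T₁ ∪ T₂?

750

The union is the simple quadrilateral with vertices (47, 47), (1, 10), (29, 22), (47, -14) in order.
The shoelace formula gives twice the area as |(47·10 − 1·47) + (1·22 − 29·10) + (29·(-14) − 47·22) + (47·47 − 47·(-14))| = 1582, so the area is 791.
Along each edge there are gcd(|Δx|,|Δy|)+1 lattice points, so counting each shared vertex once the boundary has gcd(46,37) + gcd(28,12) + gcd(18,36) + gcd(0,61) = 1+4+18+61 = 84.
By Pick's theorem I = A − B/2 + 1 = 791 − 84/2 + 1 = 750.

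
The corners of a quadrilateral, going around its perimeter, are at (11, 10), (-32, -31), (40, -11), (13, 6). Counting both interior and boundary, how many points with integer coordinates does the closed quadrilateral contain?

Using the shoelace formula, 2A = |(11·(-31) − (-32)·10) + ((-32)·(-11) − 40·(-31)) + (40·6 − 13·(-11)) + (13·10 − 11·6)| = 2018, so the area is 1009.
The number of boundary lattice points is Σ gcd(|Δx|,|Δy|) = gcd(43,41) + gcd(72,20) + gcd(27,17) + gcd(2,4) = 1+4+1+2 = 8.
Pick's theorem gives I = A − B/2 + 1 = 1009 − 8/2 + 1 = 1006, so the closed region contains I + B = 1006 + 8 = 1014 lattice points.

1014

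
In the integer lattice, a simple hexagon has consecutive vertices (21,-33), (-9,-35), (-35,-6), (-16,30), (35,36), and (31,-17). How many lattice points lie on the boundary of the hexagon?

10

The number of boundary lattice points is Σ gcd(|Δx|,|Δy|) = gcd(30,2) + gcd(26,29) + gcd(19,36) + gcd(51,6) + gcd(4,53) + gcd(10,16) = 2+1+1+3+1+2 = 10.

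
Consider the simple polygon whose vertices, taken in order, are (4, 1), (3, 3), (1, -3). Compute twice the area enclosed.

By the shoelace formula, twice the signed area is |(4·3 − 3·1) + (3·(-3) − 1·3) + (1·1 − 4·(-3))| = 10, so the area is 5.

10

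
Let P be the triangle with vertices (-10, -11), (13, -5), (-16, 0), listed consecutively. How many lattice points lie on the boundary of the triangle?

Summing gcd(|Δx|,|Δy|) over the edges gives the boundary count: gcd(23,6) + gcd(29,5) + gcd(6,11) = 1+1+1 = 3.

3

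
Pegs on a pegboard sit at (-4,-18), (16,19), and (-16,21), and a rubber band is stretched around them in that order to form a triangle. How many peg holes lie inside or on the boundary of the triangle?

The shoelace formula gives twice the area as |[(-4)·19 − 16·(-18)] + [16·21 − (-16)·19] + [(-16)·(-18) − (-4)·21]| = 1224, so the area is 612.
Summing gcd(|Δx|,|Δy|) over the edges gives the boundary count: gcd(20,37) + gcd(32,2) + gcd(12,39) = 1+2+3 = 6.
Pick's theorem gives I = A − B/2 + 1 = 612 − 6/2 + 1 = 610, so the closed region contains I + B = 610 + 6 = 616 lattice points.

616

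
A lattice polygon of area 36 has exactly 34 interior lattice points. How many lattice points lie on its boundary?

6

Pick's theorem gives A = I + B/2 − 1, so B = 2(A − I + 1) = 2(36 − 34 + 1) = 6.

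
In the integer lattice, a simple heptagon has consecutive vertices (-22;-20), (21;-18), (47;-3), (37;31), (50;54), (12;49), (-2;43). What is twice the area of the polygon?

The shoelace formula gives twice the area as |((-22)·(-18) − 21·(-20)) + (21·(-3) − 47·(-18)) + (47·31 − 37·(-3)) + (37·54 − 50·31) + (50·49 − 12·54) + (12·43 − (-2)·49) + ((-2)·(-20) − (-22)·43)| = 7017, so the area is 7017/2.

7017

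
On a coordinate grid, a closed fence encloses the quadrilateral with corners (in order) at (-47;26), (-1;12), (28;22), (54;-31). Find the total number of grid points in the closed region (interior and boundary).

Using the shoelace formula, 2A = |((-47)·12 − (-1)·26) + ((-1)·22 − 28·12) + (28·(-31) − 54·22) + (54·26 − (-47)·(-31))| = 3005, so the area is 3005/2.
The number of boundary lattice points is Σ gcd(|Δx|,|Δy|) = gcd(46,14) + gcd(29,10) + gcd(26,53) + gcd(101,57) = 2+1+1+1 = 5.
Pick's theorem gives I = A − B/2 + 1 = 3005/2 − 5/2 + 1 = 1501, so the closed region contains I + B = 1501 + 5 = 1506 lattice points.

1506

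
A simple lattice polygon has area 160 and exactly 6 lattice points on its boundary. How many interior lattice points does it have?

From Pick's theorem, I = A − B/2 + 1 = 160 − 6/2 + 1 = 158.

158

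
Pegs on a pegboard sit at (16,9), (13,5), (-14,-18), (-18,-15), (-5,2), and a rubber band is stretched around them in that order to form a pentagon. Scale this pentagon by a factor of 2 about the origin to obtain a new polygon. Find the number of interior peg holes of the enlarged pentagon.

The shoelace formula gives twice the area as |[16·5 − 13·9] + [13·(-18) − (-14)·5] + [(-14)·(-15) − (-18)·(-18)] + [(-18)·2 − (-5)·(-15)] + [(-5)·9 − 16·2]| = 503, so the area is 251.5.
Along each edge there are gcd(|Δx|,|Δy|)+1 lattice points, so counting each shared vertex once the boundary has gcd(3,4) + gcd(27,23) + gcd(4,3) + gcd(13,17) + gcd(21,7) = 1+1+1+1+7 = 11.
Scaling by 2 multiplies the area by 2² = 4 (so the new area is 1006) and multiplies the boundary lattice-point count by 2, giving 22.
By Pick's theorem, the interior count of the dilated polygon is 1006 − 22/2 + 1 = 996.

996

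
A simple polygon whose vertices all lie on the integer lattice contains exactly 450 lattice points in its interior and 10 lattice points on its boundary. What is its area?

454

Pick's theorem states A = I + B/2 − 1, so A = 450 + 10/2 − 1 = 454.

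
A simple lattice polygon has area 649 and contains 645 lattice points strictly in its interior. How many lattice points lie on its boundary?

10

Pick's theorem gives A = I + B/2 − 1, so B = 2(A − I + 1) = 2(649 − 645 + 1) = 10.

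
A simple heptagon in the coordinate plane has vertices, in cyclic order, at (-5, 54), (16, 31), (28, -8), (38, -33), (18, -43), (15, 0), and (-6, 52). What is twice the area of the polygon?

2314

The shoelace formula gives twice the area as |((-5)·31 − 16·54) + (16·(-8) − 28·31) + (28·(-33) − 38·(-8)) + (38·(-43) − 18·(-33)) + (18·0 − 15·(-43)) + (15·52 − (-6)·0) + ((-6)·54 − (-5)·52)| = 2314, so the area is 1157.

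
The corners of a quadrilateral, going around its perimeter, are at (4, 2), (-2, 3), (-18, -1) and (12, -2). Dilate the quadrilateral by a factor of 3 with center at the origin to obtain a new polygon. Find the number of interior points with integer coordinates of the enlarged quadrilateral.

670

Using the shoelace formula, 2A = |(4·3 − (-2)·2) + ((-2)·(-1) − (-18)·3) + ((-18)·(-2) − 12·(-1)) + (12·2 − 4·(-2))| = 152, so the area is 76.
The number of boundary lattice points is Σ gcd(|Δx|,|Δy|) = gcd(6,1) + gcd(16,4) + gcd(30,1) + gcd(8,4) = 1+4+1+4 = 10.
Scaling by 3 multiplies the area by 3² = 9 (so the new area is 684) and multiplies the boundary lattice-point count by 3, giving 30.
By Pick's theorem, the interior count of the dilated polygon is 684 − 30/2 + 1 = 670.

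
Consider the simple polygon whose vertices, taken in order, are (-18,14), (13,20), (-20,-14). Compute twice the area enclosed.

By the shoelace formula, twice the signed area is |[(-18)·20 − 13·14] + [13·(-14) − (-20)·20] + [(-20)·14 − (-18)·(-14)]| = 856, so the area is 428.

856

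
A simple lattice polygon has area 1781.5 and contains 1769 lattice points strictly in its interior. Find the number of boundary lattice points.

27

Pick's theorem gives A = I + B/2 − 1, so B = 2(A − I + 1) = 2(1781.5 − 1769 + 1) = 27.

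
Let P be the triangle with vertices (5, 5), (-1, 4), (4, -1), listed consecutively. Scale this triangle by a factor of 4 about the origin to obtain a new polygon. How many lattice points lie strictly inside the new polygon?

267

Using the shoelace formula, 2A = |(5·4 − (-1)·5) + ((-1)·(-1) − 4·4) + (4·5 − 5·(-1))| = 35, so the area is 35/2.
Along each edge there are gcd(|Δx|,|Δy|)+1 lattice points, so counting each shared vertex once the boundary has gcd(6,1) + gcd(5,5) + gcd(1,6) = 1+5+1 = 7.
Scaling by 4 multiplies the area by 4² = 16 (so the new area is 280) and multiplies the boundary lattice-point count by 4, giving 28.
By Pick's theorem, the interior count of the dilated polygon is 280 − 28/2 + 1 = 267.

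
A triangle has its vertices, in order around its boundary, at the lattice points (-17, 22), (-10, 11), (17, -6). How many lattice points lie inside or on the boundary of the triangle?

92

Using the shoelace formula, 2A = |((-17)·11 − (-10)·22) + ((-10)·(-6) − 17·11) + (17·22 − (-17)·(-6))| = 178, so the area is 89.
The number of boundary lattice points is Σ gcd(|Δx|,|Δy|) = gcd(7,11) + gcd(27,17) + gcd(34,28) = 1+1+2 = 4.
Pick's theorem gives I = A − B/2 + 1 = 89 − 4/2 + 1 = 88, so the closed region contains I + B = 88 + 4 = 92 lattice points.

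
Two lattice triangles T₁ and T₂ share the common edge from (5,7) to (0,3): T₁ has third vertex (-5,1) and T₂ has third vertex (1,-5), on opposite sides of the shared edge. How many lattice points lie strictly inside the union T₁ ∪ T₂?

The union is the simple quadrilateral with vertices (5,7), (-5,1), (0,3), (1,-5) in order.
By the shoelace formula, twice the signed area is |[5·1 − (-5)·7] + [(-5)·3 − 0·1] + [0·(-5) − 1·3] + [1·7 − 5·(-5)]| = 54, so the area is 27.
The number of boundary lattice points is Σ gcd(|Δx|,|Δy|) = gcd(10,6) + gcd(5,2) + gcd(1,8) + gcd(4,12) = 2+1+1+4 = 8.
By Pick's theorem I = A − B/2 + 1 = 27 − 8/2 + 1 = 24.

24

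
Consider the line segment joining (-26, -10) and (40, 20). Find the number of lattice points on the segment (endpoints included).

7

The number of lattice points on a segment between lattice points is gcd(|Δx|,|Δy|) + 1 = gcd(66,30) + 1 = 6 + 1 = 7.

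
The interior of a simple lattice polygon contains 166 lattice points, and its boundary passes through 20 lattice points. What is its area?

By Pick's theorem, A = I + B/2 − 1 = 166 + 20/2 − 1 = 175.

175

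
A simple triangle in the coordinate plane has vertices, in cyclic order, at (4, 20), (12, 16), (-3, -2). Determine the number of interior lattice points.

99

By the shoelace formula, twice the signed area is |[4·16 − 12·20] + [12·(-2) − (-3)·16] + [(-3)·20 − 4·(-2)]| = 204, so the area is 102.
Along each edge there are gcd(|Δx|,|Δy|)+1 lattice points, so counting each shared vertex once the boundary has gcd(8,4) + gcd(15,18) + gcd(7,22) = 4+3+1 = 8.
Pick's theorem gives I = A − B/2 + 1 = 102 − 8/2 + 1 = 99.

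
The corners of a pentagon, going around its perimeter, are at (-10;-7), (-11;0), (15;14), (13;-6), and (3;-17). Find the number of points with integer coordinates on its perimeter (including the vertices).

Along each edge there are gcd(|Δx|,|Δy|)+1 lattice points, so counting each shared vertex once the boundary has gcd(1,7) + gcd(26,14) + gcd(2,20) + gcd(10,11) + gcd(13,10) = 1+2+2+1+1 = 7.

7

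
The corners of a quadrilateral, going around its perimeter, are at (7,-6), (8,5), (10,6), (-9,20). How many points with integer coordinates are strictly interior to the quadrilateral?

By the shoelace formula, twice the signed area is |(7·5 − 8·(-6)) + (8·6 − 10·5) + (10·20 − (-9)·6) + ((-9)·(-6) − 7·20)| = 249, so the area is 249/2.
Along each edge there are gcd(|Δx|,|Δy|)+1 lattice points, so counting each shared vertex once the boundary has gcd(1,11) + gcd(2,1) + gcd(19,14) + gcd(16,26) = 1+1+1+2 = 5.
By Pick's theorem A = I + B/2 − 1, so I = 249/2 − 5/2 + 1 = 123.

123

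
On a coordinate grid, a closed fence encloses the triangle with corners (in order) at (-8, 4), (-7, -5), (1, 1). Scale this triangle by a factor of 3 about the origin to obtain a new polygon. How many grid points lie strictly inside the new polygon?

The shoelace formula gives twice the area as |[(-8)·(-5) − (-7)·4] + [(-7)·1 − 1·(-5)] + [1·4 − (-8)·1]| = 78, so the area is 39.
The number of boundary lattice points is Σ gcd(|Δx|,|Δy|) = gcd(1,9) + gcd(8,6) + gcd(9,3) = 1+2+3 = 6.
Scaling by 3 multiplies the area by 3² = 9 (so the new area is 351) and multiplies the boundary lattice-point count by 3, giving 18.
By Pick's theorem, the interior count of the dilated polygon is 351 − 18/2 + 1 = 343.

343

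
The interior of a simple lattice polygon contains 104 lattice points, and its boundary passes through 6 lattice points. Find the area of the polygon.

By Pick's theorem, A = I + B/2 − 1 = 104 + 6/2 − 1 = 106.

106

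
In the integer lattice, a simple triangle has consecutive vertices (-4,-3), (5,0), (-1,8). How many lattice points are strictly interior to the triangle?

43

Using the shoelace formula, 2A = |((-4)·0 − 5·(-3)) + (5·8 − (-1)·0) + ((-1)·(-3) − (-4)·8)| = 90, so the area is 45.
The number of boundary lattice points is Σ gcd(|Δx|,|Δy|) = gcd(9,3) + gcd(6,8) + gcd(3,11) = 3+2+1 = 6.
By Pick's theorem A = I + B/2 − 1, so I = 45 − 6/2 + 1 = 43.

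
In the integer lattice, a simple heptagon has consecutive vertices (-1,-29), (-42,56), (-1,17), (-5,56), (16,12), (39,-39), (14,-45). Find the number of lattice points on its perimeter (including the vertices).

Summing gcd(|Δx|,|Δy|) over the edges gives the boundary count: gcd(41,85) + gcd(41,39) + gcd(4,39) + gcd(21,44) + gcd(23,51) + gcd(25,6) + gcd(15,16) = 1+1+1+1+1+1+1 = 7.

7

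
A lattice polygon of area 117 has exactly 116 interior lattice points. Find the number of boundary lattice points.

Pick's theorem gives A = I + B/2 − 1, so B = 2(A − I + 1) = 2(117 − 116 + 1) = 4.

4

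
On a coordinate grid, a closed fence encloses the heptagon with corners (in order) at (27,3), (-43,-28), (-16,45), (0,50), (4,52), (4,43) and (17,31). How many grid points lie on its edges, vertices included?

Along each edge there are gcd(|Δx|,|Δy|)+1 lattice points, so counting each shared vertex once the boundary has gcd(70,31) + gcd(27,73) + gcd(16,5) + gcd(4,2) + gcd(0,9) + gcd(13,12) + gcd(10,28) = 1+1+1+2+9+1+2 = 17.

17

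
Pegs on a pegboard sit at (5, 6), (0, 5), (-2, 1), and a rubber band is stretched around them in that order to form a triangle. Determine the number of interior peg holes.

8

The shoelace formula gives twice the area as |(5·5 − 0·6) + (0·1 − (-2)·5) + ((-2)·6 − 5·1)| = 18, so the area is 9.
The number of boundary lattice points is Σ gcd(|Δx|,|Δy|) = gcd(5,1) + gcd(2,4) + gcd(7,5) = 1+2+1 = 4.
By Pick's theorem A = I + B/2 − 1, so I = 9 − 4/2 + 1 = 8.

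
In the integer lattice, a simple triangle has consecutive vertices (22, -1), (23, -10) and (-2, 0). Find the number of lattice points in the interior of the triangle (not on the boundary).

The shoelace formula gives twice the area as |(22·(-10) − 23·(-1)) + (23·0 − (-2)·(-10)) + ((-2)·(-1) − 22·0)| = 215, so the area is 215/2.
Along each edge there are gcd(|Δx|,|Δy|)+1 lattice points, so counting each shared vertex once the boundary has gcd(1,9) + gcd(25,10) + gcd(24,1) = 1+5+1 = 7.
Pick's theorem gives I = A − B/2 + 1 = 215/2 − 7/2 + 1 = 105.

105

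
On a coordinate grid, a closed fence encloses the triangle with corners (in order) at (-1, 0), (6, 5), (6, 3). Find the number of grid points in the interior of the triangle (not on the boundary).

6

By the shoelace formula, twice the signed area is |[(-1)·5 − 6·0] + [6·3 − 6·5] + [6·0 − (-1)·3]| = 14, so the area is 7.
Summing gcd(|Δx|,|Δy|) over the edges gives the boundary count: gcd(7,5) + gcd(0,2) + gcd(7,3) = 1+2+1 = 4.
By Pick's theorem A = I + B/2 − 1, so I = 7 − 4/2 + 1 = 6.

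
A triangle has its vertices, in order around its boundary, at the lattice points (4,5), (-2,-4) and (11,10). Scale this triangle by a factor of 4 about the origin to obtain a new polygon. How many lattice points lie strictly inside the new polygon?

Using the shoelace formula, 2A = |(4·(-4) − (-2)·5) + ((-2)·10 − 11·(-4)) + (11·5 − 4·10)| = 33, so the area is 16.5.
Along each edge there are gcd(|Δx|,|Δy|)+1 lattice points, so counting each shared vertex once the boundary has gcd(6,9) + gcd(13,14) + gcd(7,5) = 3+1+1 = 5.
Scaling by 4 multiplies the area by 4² = 16 (so the new area is 264) and multiplies the boundary lattice-point count by 4, giving 20.
By Pick's theorem, the interior count of the dilated polygon is 264 − 20/2 + 1 = 255.

255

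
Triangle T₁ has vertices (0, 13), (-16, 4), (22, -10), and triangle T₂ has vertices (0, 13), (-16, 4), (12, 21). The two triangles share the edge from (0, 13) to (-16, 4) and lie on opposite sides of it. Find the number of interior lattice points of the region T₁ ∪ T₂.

290

The union is the simple quadrilateral with vertices (0, 13), (22, -10), (-16, 4), (12, 21) in order.
The shoelace formula gives twice the area as |(0·(-10) − 22·13) + (22·4 − (-16)·(-10)) + ((-16)·21 − 12·4) + (12·13 − 0·21)| = 586, so the area is 293.
The number of boundary lattice points is Σ gcd(|Δx|,|Δy|) = gcd(22,23) + gcd(38,14) + gcd(28,17) + gcd(12,8) = 1+2+1+4 = 8.
By Pick's theorem I = A − B/2 + 1 = 293 − 8/2 + 1 = 290.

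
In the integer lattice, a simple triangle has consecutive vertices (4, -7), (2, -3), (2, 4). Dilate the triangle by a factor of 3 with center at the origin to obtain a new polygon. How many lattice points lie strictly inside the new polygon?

49

The shoelace formula gives twice the area as |[4·(-3) − 2·(-7)] + [2·4 − 2·(-3)] + [2·(-7) − 4·4]| = 14, so the area is 7.
The number of boundary lattice points is Σ gcd(|Δx|,|Δy|) = gcd(2,4) + gcd(0,7) + gcd(2,11) = 2+7+1 = 10.
Scaling by 3 multiplies the area by 3² = 9 (so the new area is 63) and multiplies the boundary lattice-point count by 3, giving 30.
By Pick's theorem, the interior count of the dilated polygon is 63 − 30/2 + 1 = 49.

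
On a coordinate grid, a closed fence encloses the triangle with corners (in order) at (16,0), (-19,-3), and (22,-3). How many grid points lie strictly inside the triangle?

By the shoelace formula, twice the signed area is |[16·(-3) − (-19)·0] + [(-19)·(-3) − 22·(-3)] + [22·0 − 16·(-3)]| = 123, so the area is 123/2.
Summing gcd(|Δx|,|Δy|) over the edges gives the boundary count: gcd(35,3) + gcd(41,0) + gcd(6,3) = 1+41+3 = 45.
By Pick's theorem A = I + B/2 − 1, so I = 123/2 − 45/2 + 1 = 40.

40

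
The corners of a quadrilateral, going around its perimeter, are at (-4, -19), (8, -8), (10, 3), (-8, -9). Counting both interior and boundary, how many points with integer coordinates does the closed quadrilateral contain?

175

Using the shoelace formula, 2A = |[(-4)·(-8) − 8·(-19)] + [8·3 − 10·(-8)] + [10·(-9) − (-8)·3] + [(-8)·(-19) − (-4)·(-9)]| = 338, so the area is 169.
Summing gcd(|Δx|,|Δy|) over the edges gives the boundary count: gcd(12,11) + gcd(2,11) + gcd(18,12) + gcd(4,10) = 1+1+6+2 = 10.
Pick's theorem gives I = A − B/2 + 1 = 169 − 10/2 + 1 = 165, so the closed region contains I + B = 165 + 10 = 175 lattice points.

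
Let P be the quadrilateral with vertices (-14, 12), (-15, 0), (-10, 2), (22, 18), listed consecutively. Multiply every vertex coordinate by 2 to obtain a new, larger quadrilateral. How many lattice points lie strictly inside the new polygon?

861

By the shoelace formula, twice the signed area is |[(-14)·0 − (-15)·12] + [(-15)·2 − (-10)·0] + [(-10)·18 − 22·2] + [22·12 − (-14)·18]| = 442, so the area is 221.
Along each edge there are gcd(|Δx|,|Δy|)+1 lattice points, so counting each shared vertex once the boundary has gcd(1,12) + gcd(5,2) + gcd(32,16) + gcd(36,6) = 1+1+16+6 = 24.
Scaling by 2 multiplies the area by 2² = 4 (so the new area is 884) and multiplies the boundary lattice-point count by 2, giving 48.
By Pick's theorem, the interior count of the dilated polygon is 884 − 48/2 + 1 = 861.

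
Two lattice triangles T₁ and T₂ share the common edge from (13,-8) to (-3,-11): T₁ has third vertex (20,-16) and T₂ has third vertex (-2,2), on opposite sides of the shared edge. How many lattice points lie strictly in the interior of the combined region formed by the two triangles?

174

The union is the simple quadrilateral with vertices (13,-8), (20,-16), (-3,-11), (-2,2) in order.
The shoelace formula gives twice the area as |[13·(-16) − 20·(-8)] + [20·(-11) − (-3)·(-16)] + [(-3)·2 − (-2)·(-11)] + [(-2)·(-8) − 13·2]| = 354, so the area is 177.
The number of boundary lattice points is Σ gcd(|Δx|,|Δy|) = gcd(7,8) + gcd(23,5) + gcd(1,13) + gcd(15,10) = 1+1+1+5 = 8.
By Pick's theorem I = A − B/2 + 1 = 177 − 8/2 + 1 = 174.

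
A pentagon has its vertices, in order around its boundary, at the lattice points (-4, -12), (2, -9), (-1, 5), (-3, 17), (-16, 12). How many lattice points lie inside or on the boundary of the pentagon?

Using the shoelace formula, 2A = |((-4)·(-9) − 2·(-12)) + (2·5 − (-1)·(-9)) + ((-1)·17 − (-3)·5) + ((-3)·12 − (-16)·17) + ((-16)·(-12) − (-4)·12)| = 535, so the area is 535/2.
Summing gcd(|Δx|,|Δy|) over the edges gives the boundary count: gcd(6,3) + gcd(3,14) + gcd(2,12) + gcd(13,5) + gcd(12,24) = 3+1+2+1+12 = 19.
Pick's theorem gives I = A − B/2 + 1 = 535/2 − 19/2 + 1 = 259, so the closed region contains I + B = 259 + 19 = 278 lattice points.

278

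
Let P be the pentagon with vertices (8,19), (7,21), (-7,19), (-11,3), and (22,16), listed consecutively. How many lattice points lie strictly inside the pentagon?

Using the shoelace formula, 2A = |[8·21 − 7·19] + [7·19 − (-7)·21] + [(-7)·3 − (-11)·19] + [(-11)·16 − 22·3] + [22·19 − 8·16]| = 551, so the area is 275.5.
Along each edge there are gcd(|Δx|,|Δy|)+1 lattice points, so counting each shared vertex once the boundary has gcd(1,2) + gcd(14,2) + gcd(4,16) + gcd(33,13) + gcd(14,3) = 1+2+4+1+1 = 9.
Pick's theorem gives I = A − B/2 + 1 = 275.5 − 9/2 + 1 = 272.

272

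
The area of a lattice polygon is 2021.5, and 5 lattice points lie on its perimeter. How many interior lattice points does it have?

From Pick's theorem, I = A − B/2 + 1 = 2021.5 − 5/2 + 1 = 2020.

2020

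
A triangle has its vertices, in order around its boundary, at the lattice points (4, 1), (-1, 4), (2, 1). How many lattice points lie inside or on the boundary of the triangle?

7

Using the shoelace formula, 2A = |[4·4 − (-1)·1] + [(-1)·1 − 2·4] + [2·1 − 4·1]| = 6, so the area is 3.
The number of boundary lattice points is Σ gcd(|Δx|,|Δy|) = gcd(5,3) + gcd(3,3) + gcd(2,0) = 1+3+2 = 6.
Pick's theorem gives I = A − B/2 + 1 = 3 − 6/2 + 1 = 1, so the closed region contains I + B = 1 + 6 = 7 lattice points.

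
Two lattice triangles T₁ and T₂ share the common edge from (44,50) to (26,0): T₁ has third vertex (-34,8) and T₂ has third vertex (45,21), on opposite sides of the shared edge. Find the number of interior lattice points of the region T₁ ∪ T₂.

The union is the simple quadrilateral with vertices (44,50), (-34,8), (26,0), (45,21) in order.
Using the shoelace formula, 2A = |(44·8 − (-34)·50) + ((-34)·0 − 26·8) + (26·21 − 45·0) + (45·50 − 44·21)| = 3716, so the area is 1858.
Along each edge there are gcd(|Δx|,|Δy|)+1 lattice points, so counting each shared vertex once the boundary has gcd(78,42) + gcd(60,8) + gcd(19,21) + gcd(1,29) = 6+4+1+1 = 12.
By Pick's theorem I = A − B/2 + 1 = 1858 − 12/2 + 1 = 1853.

1853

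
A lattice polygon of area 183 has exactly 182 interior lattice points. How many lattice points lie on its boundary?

4

Pick's theorem gives A = I + B/2 − 1, so B = 2(A − I + 1) = 2(183 − 182 + 1) = 4.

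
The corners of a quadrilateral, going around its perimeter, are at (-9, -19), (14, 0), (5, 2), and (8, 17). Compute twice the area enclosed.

The shoelace formula gives twice the area as |[(-9)·0 − 14·(-19)] + [14·2 − 5·0] + [5·17 − 8·2] + [8·(-19) − (-9)·17]| = 364, so the area is 182.

364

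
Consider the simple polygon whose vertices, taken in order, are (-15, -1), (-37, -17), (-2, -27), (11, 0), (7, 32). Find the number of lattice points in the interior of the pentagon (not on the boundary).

The shoelace formula gives twice the area as |[(-15)·(-17) − (-37)·(-1)] + [(-37)·(-27) − (-2)·(-17)] + [(-2)·0 − 11·(-27)] + [11·32 − 7·0] + [7·(-1) − (-15)·32]| = 2305, so the area is 1152.5.
Summing gcd(|Δx|,|Δy|) over the edges gives the boundary count: gcd(22,16) + gcd(35,10) + gcd(13,27) + gcd(4,32) + gcd(22,33) = 2+5+1+4+11 = 23.
By Pick's theorem A = I + B/2 − 1, so I = 1152.5 − 23/2 + 1 = 1142.

1142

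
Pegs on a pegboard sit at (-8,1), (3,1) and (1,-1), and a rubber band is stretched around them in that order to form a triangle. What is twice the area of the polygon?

22

The shoelace formula gives twice the area as |((-8)·1 − 3·1) + (3·(-1) − 1·1) + (1·1 − (-8)·(-1))| = 22, so the area is 11.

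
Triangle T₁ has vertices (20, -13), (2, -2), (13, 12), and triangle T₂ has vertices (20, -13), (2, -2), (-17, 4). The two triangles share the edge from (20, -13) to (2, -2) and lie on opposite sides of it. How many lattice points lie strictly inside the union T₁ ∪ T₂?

The union is the simple quadrilateral with vertices (20, -13), (13, 12), (2, -2), (-17, 4) in order.
The shoelace formula gives twice the area as |[20·12 − 13·(-13)] + [13·(-2) − 2·12] + [2·4 − (-17)·(-2)] + [(-17)·(-13) − 20·4]| = 474, so the area is 237.
Summing gcd(|Δx|,|Δy|) over the edges gives the boundary count: gcd(7,25) + gcd(11,14) + gcd(19,6) + gcd(37,17) = 1+1+1+1 = 4.
By Pick's theorem I = A − B/2 + 1 = 237 − 4/2 + 1 = 236.

236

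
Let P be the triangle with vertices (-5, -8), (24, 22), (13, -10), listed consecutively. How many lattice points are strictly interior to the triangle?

The shoelace formula gives twice the area as |[(-5)·22 − 24·(-8)] + [24·(-10) − 13·22] + [13·(-8) − (-5)·(-10)]| = 598, so the area is 299.
Along each edge there are gcd(|Δx|,|Δy|)+1 lattice points, so counting each shared vertex once the boundary has gcd(29,30) + gcd(11,32) + gcd(18,2) = 1+1+2 = 4.
By Pick's theorem A = I + B/2 − 1, so I = 299 − 4/2 + 1 = 298.

298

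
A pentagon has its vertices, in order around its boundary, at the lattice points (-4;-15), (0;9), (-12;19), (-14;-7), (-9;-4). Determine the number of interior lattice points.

263

By the shoelace formula, twice the signed area is |((-4)·9 − 0·(-15)) + (0·19 − (-12)·9) + ((-12)·(-7) − (-14)·19) + ((-14)·(-4) − (-9)·(-7)) + ((-9)·(-15) − (-4)·(-4))| = 534, so the area is 267.
Along each edge there are gcd(|Δx|,|Δy|)+1 lattice points, so counting each shared vertex once the boundary has gcd(4,24) + gcd(12,10) + gcd(2,26) + gcd(5,3) + gcd(5,11) = 4+2+2+1+1 = 10.
Pick's theorem gives I = A − B/2 + 1 = 267 − 10/2 + 1 = 263.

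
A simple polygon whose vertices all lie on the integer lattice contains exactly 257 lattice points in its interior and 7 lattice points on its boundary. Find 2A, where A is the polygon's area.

Pick's theorem states A = I + B/2 − 1, so A = 257 + 7/2 − 1 = 519/2.
Hence 2A = 519.

519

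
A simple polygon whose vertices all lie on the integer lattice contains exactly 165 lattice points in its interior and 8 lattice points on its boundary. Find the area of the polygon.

168

By Pick's theorem, A = I + B/2 − 1 = 165 + 8/2 − 1 = 168.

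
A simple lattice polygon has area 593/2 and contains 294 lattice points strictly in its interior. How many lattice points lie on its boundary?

7

Pick's theorem gives A = I + B/2 − 1, so B = 2(A − I + 1) = 2(593/2 − 294 + 1) = 7.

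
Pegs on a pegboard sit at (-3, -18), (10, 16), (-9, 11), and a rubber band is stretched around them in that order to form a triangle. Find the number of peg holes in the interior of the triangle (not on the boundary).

290

The shoelace formula gives twice the area as |((-3)·16 − 10·(-18)) + (10·11 − (-9)·16) + ((-9)·(-18) − (-3)·11)| = 581, so the area is 290.5.
The number of boundary lattice points is Σ gcd(|Δx|,|Δy|) = gcd(13,34) + gcd(19,5) + gcd(6,29) = 1+1+1 = 3.
Pick's theorem gives I = A − B/2 + 1 = 290.5 − 3/2 + 1 = 290.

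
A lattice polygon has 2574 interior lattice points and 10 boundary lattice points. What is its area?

2578

By Pick's theorem, A = I + B/2 − 1 = 2574 + 10/2 − 1 = 2578.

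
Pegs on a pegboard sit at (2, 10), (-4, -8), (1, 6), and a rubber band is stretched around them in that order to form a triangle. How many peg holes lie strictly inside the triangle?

The shoelace formula gives twice the area as |[2·(-8) − (-4)·10] + [(-4)·6 − 1·(-8)] + [1·10 − 2·6]| = 6, so the area is 3.
Summing gcd(|Δx|,|Δy|) over the edges gives the boundary count: gcd(6,18) + gcd(5,14) + gcd(1,4) = 6+1+1 = 8.
By Pick's theorem A = I + B/2 − 1, so I = 3 − 8/2 + 1 = 0.

0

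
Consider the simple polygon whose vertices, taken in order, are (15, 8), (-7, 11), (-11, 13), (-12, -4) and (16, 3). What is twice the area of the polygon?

By the shoelace formula, twice the signed area is |[15·11 − (-7)·8] + [(-7)·13 − (-11)·11] + [(-11)·(-4) − (-12)·13] + [(-12)·3 − 16·(-4)] + [16·8 − 15·3]| = 562, so the area is 281.

562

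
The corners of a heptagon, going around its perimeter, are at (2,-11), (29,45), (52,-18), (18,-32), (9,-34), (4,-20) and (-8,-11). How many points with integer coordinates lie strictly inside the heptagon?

Using the shoelace formula, 2A = |[2·45 − 29·(-11)] + [29·(-18) − 52·45] + [52·(-32) − 18·(-18)] + [18·(-34) − 9·(-32)] + [9·(-20) − 4·(-34)] + [4·(-11) − (-8)·(-20)] + [(-8)·(-11) − 2·(-11)]| = 4255, so the area is 4255/2.
Summing gcd(|Δx|,|Δy|) over the edges gives the boundary count: gcd(27,56) + gcd(23,63) + gcd(34,14) + gcd(9,2) + gcd(5,14) + gcd(12,9) + gcd(10,0) = 1+1+2+1+1+3+10 = 19.
Pick's theorem gives I = A − B/2 + 1 = 4255/2 − 19/2 + 1 = 2119.

2119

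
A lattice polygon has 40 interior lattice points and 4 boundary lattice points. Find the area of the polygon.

By Pick's theorem, A = I + B/2 − 1 = 40 + 4/2 − 1 = 41.

41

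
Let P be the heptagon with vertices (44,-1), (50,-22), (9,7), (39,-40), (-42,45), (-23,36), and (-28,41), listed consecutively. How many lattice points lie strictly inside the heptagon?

The shoelace formula gives twice the area as |(44·(-22) − 50·(-1)) + (50·7 − 9·(-22)) + (9·(-40) − 39·7) + (39·45 − (-42)·(-40)) + ((-42)·36 − (-23)·45) + ((-23)·41 − (-28)·36) + ((-28)·(-1) − 44·41)| = 3116, so the area is 1558.
The number of boundary lattice points is Σ gcd(|Δx|,|Δy|) = gcd(6,21) + gcd(41,29) + gcd(30,47) + gcd(81,85) + gcd(19,9) + gcd(5,5) + gcd(72,42) = 3+1+1+1+1+5+6 = 18.
By Pick's theorem A = I + B/2 − 1, so I = 1558 − 18/2 + 1 = 1550.

1550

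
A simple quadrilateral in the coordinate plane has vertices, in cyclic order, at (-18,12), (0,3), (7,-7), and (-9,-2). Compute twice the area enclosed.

296

Using the shoelace formula, 2A = |((-18)·3 − 0·12) + (0·(-7) − 7·3) + (7·(-2) − (-9)·(-7)) + ((-9)·12 − (-18)·(-2))| = 296, so the area is 148.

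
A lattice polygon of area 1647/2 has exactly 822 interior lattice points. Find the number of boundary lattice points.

Pick's theorem gives A = I + B/2 − 1, so B = 2(A − I + 1) = 2(1647/2 − 822 + 1) = 5.

5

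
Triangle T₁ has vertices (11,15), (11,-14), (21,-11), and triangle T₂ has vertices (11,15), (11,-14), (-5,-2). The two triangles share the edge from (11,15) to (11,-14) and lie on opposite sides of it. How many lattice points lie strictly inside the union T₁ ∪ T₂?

374

The union is the simple quadrilateral with vertices (11,15), (21,-11), (11,-14), (-5,-2) in order.
The shoelace formula gives twice the area as |(11·(-11) − 21·15) + (21·(-14) − 11·(-11)) + (11·(-2) − (-5)·(-14)) + ((-5)·15 − 11·(-2))| = 754, so the area is 377.
Summing gcd(|Δx|,|Δy|) over the edges gives the boundary count: gcd(10,26) + gcd(10,3) + gcd(16,12) + gcd(16,17) = 2+1+4+1 = 8.
By Pick's theorem I = A − B/2 + 1 = 377 − 8/2 + 1 = 374.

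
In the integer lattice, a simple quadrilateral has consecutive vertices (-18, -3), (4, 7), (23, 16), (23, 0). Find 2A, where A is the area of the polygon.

648

By the shoelace formula, twice the signed area is |[(-18)·7 − 4·(-3)] + [4·16 − 23·7] + [23·0 − 23·16] + [23·(-3) − (-18)·0]| = 648, so the area is 324.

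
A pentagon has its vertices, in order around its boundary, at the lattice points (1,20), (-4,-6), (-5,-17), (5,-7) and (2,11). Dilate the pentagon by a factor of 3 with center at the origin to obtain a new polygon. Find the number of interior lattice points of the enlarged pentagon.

The shoelace formula gives twice the area as |[1·(-6) − (-4)·20] + [(-4)·(-17) − (-5)·(-6)] + [(-5)·(-7) − 5·(-17)] + [5·11 − 2·(-7)] + [2·20 − 1·11]| = 330, so the area is 165.
Summing gcd(|Δx|,|Δy|) over the edges gives the boundary count: gcd(5,26) + gcd(1,11) + gcd(10,10) + gcd(3,18) + gcd(1,9) = 1+1+10+3+1 = 16.
Scaling by 3 multiplies the area by 3² = 9 (so the new area is 1485) and multiplies the boundary lattice-point count by 3, giving 48.
By Pick's theorem, the interior count of the dilated polygon is 1485 − 48/2 + 1 = 1462.

1462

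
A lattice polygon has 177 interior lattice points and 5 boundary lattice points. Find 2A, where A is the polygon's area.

357

By Pick's theorem, A = I + B/2 − 1 = 177 + 5/2 − 1 = 357/2.
Hence 2A = 357.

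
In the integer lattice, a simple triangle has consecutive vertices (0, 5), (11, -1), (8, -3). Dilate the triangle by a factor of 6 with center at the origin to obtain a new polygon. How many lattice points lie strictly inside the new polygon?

691

Using the shoelace formula, 2A = |[0·(-1) − 11·5] + [11·(-3) − 8·(-1)] + [8·5 − 0·(-3)]| = 40, so the area is 20.
The number of boundary lattice points is Σ gcd(|Δx|,|Δy|) = gcd(11,6) + gcd(3,2) + gcd(8,8) = 1+1+8 = 10.
Scaling by 6 multiplies the area by 6² = 36 (so the new area is 720) and multiplies the boundary lattice-point count by 6, giving 60.
By Pick's theorem, the interior count of the dilated polygon is 720 − 60/2 + 1 = 691.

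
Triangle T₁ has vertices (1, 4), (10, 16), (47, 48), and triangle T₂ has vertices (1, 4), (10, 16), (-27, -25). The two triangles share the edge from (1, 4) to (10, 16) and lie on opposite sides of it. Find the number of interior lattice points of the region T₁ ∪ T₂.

114

The union is the simple quadrilateral with vertices (1, 4), (47, 48), (10, 16), (-27, -25) in order.
By the shoelace formula, twice the signed area is |[1·48 − 47·4] + [47·16 − 10·48] + [10·(-25) − (-27)·16] + [(-27)·4 − 1·(-25)]| = 231, so the area is 115.5.
Summing gcd(|Δx|,|Δy|) over the edges gives the boundary count: gcd(46,44) + gcd(37,32) + gcd(37,41) + gcd(28,29) = 2+1+1+1 = 5.
By Pick's theorem I = A − B/2 + 1 = 115.5 − 5/2 + 1 = 114.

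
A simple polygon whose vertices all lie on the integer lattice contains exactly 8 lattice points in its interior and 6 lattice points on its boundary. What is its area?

Pick's theorem states A = I + B/2 − 1, so A = 8 + 6/2 − 1 = 10.

10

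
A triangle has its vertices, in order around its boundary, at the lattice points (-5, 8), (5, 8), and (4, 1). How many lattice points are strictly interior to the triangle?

30

By the shoelace formula, twice the signed area is |[(-5)·8 − 5·8] + [5·1 − 4·8] + [4·8 − (-5)·1]| = 70, so the area is 35.
Summing gcd(|Δx|,|Δy|) over the edges gives the boundary count: gcd(10,0) + gcd(1,7) + gcd(9,7) = 10+1+1 = 12.
By Pick's theorem A = I + B/2 − 1, so I = 35 − 12/2 + 1 = 30.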